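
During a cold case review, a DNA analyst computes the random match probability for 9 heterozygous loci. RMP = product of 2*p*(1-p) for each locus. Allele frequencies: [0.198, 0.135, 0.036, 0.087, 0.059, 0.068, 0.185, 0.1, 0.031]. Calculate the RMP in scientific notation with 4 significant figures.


Computing RMP for 9 loci:
Locus 1: 2 * 0.198 * 0.802 = 0.317592
Locus 2: 2 * 0.135 * 0.865 = 0.23355
Locus 3: 2 * 0.036 * 0.964 = 0.069408
Locus 4: 2 * 0.087 * 0.913 = 0.158862
Locus 5: 2 * 0.059 * 0.941 = 0.111038
Locus 6: 2 * 0.068 * 0.932 = 0.126752
Locus 7: 2 * 0.185 * 0.815 = 0.30155
Locus 8: 2 * 0.1 * 0.9 = 0.18
Locus 9: 2 * 0.031 * 0.969 = 0.060078
RMP = 3.754e-08

3.754e-08


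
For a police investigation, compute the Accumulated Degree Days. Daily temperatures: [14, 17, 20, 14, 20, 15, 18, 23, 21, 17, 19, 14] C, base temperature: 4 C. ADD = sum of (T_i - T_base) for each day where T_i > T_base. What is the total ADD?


Computing ADD day by day:
Day 1: max(0, 14 - 4) = 10
Day 2: max(0, 17 - 4) = 13
Day 3: max(0, 20 - 4) = 16
Day 4: max(0, 14 - 4) = 10
Day 5: max(0, 20 - 4) = 16
Day 6: max(0, 15 - 4) = 11
Day 7: max(0, 18 - 4) = 14
Day 8: max(0, 23 - 4) = 19
Day 9: max(0, 21 - 4) = 17
Day 10: max(0, 17 - 4) = 13
Day 11: max(0, 19 - 4) = 15
Day 12: max(0, 14 - 4) = 10
Total ADD = 164

164


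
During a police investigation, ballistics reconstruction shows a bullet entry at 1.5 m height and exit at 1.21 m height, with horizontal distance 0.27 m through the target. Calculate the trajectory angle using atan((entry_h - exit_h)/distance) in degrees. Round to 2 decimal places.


Bullet trajectory angle:
Height difference = 1.5 - 1.21 = 0.29 m
angle = atan(0.29 / 0.27)
angle = atan(1.074074)
angle = 47.05 degrees

47.05


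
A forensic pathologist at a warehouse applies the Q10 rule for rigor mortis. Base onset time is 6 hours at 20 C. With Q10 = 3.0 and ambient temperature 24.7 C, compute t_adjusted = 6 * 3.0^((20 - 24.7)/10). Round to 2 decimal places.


Rigor mortis time adjustment:
Exponent = (T_ref - T_actual) / 10 = (20 - 24.7) / 10 = -0.47
Q10 factor = 3.0^-0.47 = 0.5967
t_adjusted = 6 * 0.5967 = 3.58 hours

3.58


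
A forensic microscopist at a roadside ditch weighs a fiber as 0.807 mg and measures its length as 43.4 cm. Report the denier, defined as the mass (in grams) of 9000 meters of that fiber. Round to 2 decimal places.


Denier calculation:
Mass in grams = 0.807 mg / 1000 = 0.000807 g
Length in meters = 43.4 cm / 100 = 0.434 m
Linear density = mass / length = 0.000807 / 0.434 = 0.00185945 g/m
Denier = (g/m) * 9000 = 0.00185945 * 9000 = 16.74

16.74


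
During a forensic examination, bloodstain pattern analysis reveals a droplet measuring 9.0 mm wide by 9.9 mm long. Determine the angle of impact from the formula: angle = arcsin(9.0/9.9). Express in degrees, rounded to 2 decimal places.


Blood spatter impact angle calculation:
width / length = 9.0 / 9.9 = 0.909091
angle = arcsin(0.909091)
angle = 65.38 degrees

65.38


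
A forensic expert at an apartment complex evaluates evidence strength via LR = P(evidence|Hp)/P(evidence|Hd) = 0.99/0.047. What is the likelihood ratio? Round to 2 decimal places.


Likelihood ratio calculation:
LR = P(E|Hp) / P(E|Hd)
LR = 0.99 / 0.047
LR = 21.06

21.06


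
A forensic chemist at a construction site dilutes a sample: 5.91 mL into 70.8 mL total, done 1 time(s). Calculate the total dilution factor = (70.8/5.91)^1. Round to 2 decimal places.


Dilution factor calculation:
Single dilution = V_total / V_sample = 70.8 / 5.91 ≈ 11.979695
Number of dilutions = 1
Total DF = (70.8 / 5.91)^1 (full precision, rounded at the end) = 11.98

11.98


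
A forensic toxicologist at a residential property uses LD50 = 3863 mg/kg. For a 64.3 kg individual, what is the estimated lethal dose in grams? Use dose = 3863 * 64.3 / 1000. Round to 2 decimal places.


Lethal dose calculation:
Lethal dose = LD50 * body_weight / 1000
= 3863 * 64.3 / 1000
= 248390.9 / 1000
= 248.39 g

248.39


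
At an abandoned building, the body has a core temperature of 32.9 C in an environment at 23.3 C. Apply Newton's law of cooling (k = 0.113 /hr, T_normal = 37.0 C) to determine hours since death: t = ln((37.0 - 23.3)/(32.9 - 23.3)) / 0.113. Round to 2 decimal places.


Using Newton's law of cooling:
t = ln((T_normal - T_ambient) / (T_body - T_ambient)) / k
T_normal - T_ambient = 13.7
T_body - T_ambient = 9.6
Ratio = 1.427083
ln(ratio) = 0.355633
t = 0.355633 / 0.113 = 3.15 hours

3.15


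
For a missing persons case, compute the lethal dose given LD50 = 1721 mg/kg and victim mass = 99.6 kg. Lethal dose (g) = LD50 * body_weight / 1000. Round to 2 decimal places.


Lethal dose calculation:
Lethal dose = LD50 * body_weight / 1000
= 1721 * 99.6 / 1000
= 171411.6 / 1000
= 171.41 g

171.41


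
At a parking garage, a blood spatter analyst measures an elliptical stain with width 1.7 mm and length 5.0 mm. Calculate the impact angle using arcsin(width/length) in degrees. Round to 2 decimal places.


Blood spatter impact angle calculation:
width / length = 1.7 / 5.0 = 0.34
angle = arcsin(0.34)
angle = 19.88 degrees

19.88


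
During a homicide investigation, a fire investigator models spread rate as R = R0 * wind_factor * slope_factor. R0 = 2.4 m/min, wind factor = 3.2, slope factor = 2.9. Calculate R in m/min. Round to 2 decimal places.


Fire spread rate calculation:
R = R0 * wind_factor * slope_factor
= 2.4 * 3.2 * 2.9
= 7.68 * 2.9
= 22.27 m/min

22.27


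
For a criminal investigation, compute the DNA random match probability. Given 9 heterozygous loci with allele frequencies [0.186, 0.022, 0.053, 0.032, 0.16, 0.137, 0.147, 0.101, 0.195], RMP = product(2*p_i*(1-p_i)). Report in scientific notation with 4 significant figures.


Computing RMP for 9 loci:
Locus 1: 2 * 0.186 * 0.814 = 0.302808
Locus 2: 2 * 0.022 * 0.978 = 0.043032
Locus 3: 2 * 0.053 * 0.947 = 0.100382
Locus 4: 2 * 0.032 * 0.968 = 0.061952
Locus 5: 2 * 0.16 * 0.84 = 0.2688
Locus 6: 2 * 0.137 * 0.863 = 0.236462
Locus 7: 2 * 0.147 * 0.853 = 0.250782
Locus 8: 2 * 0.101 * 0.899 = 0.181598
Locus 9: 2 * 0.195 * 0.805 = 0.31395
RMP = 7.364e-08

7.364e-08


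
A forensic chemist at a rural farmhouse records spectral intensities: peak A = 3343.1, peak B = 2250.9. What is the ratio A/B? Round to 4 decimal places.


Spectral peak ratio:
Peak A = 3343.1 counts
Peak B = 2250.9 counts
Ratio = 3343.1 / 2250.9 = 1.4852

1.4852


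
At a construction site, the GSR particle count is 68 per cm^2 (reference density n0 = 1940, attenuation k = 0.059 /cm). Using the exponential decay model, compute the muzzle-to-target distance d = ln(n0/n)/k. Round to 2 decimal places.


GSR distance calculation:
n0/n = 1940 / 68 = 28.529412
ln(n0/n) = 3.350936
d = 3.350936 / 0.059 = 56.80 cm

56.80


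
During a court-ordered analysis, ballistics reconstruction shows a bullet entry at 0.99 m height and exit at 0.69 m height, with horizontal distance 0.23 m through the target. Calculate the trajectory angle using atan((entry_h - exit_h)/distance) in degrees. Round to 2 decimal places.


Bullet trajectory angle:
Height difference = 0.99 - 0.69 = 0.3 m
angle = atan(0.3 / 0.23)
angle = atan(1.304348)
angle = 52.52 degrees

52.52


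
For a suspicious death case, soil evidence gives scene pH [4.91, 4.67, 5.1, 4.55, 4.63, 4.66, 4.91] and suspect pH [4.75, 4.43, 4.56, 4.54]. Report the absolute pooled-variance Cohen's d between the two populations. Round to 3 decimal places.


Pooled-variance Cohen's d for soil pH comparison:
Scene mean = 33.43 / 7 = 4.775714
Suspect mean = 18.28 / 4 = 4.57
Scene sample variance s_s^2 = 0.039662
Suspect sample variance s_c^2 = 0.017667
Pooled variance = ((n_s-1)*s_s^2 + (n_c-1)*s_c^2) / (n_s + n_c - 2) = 0.03233
Pooled SD = sqrt(0.03233) = 0.179805
Mean difference = 0.205714
|d| = |0.205714| / 0.179805 = 1.144

1.144


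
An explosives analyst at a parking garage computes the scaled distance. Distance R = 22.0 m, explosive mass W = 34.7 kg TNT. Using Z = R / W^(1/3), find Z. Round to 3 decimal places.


Scaled distance calculation:
W^(1/3) = 34.7^(1/3) = 3.261694
Z = R / W^(1/3) = 22.0 / 3.261694
Z = 6.745 m/kg^(1/3)

6.745


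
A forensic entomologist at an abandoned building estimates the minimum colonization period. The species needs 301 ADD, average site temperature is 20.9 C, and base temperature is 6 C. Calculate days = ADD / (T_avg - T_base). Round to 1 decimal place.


Insect development time:
Effective temperature = avg_temp - T_base = 20.9 - 6 = 14.9 C
Days = ADD / effective_temp = 301 / 14.9 = 20.2 days

20.2


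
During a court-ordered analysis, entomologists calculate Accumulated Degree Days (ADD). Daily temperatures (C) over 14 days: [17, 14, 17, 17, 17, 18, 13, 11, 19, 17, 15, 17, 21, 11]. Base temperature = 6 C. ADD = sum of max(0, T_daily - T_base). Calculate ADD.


Computing ADD day by day:
Day 1: max(0, 17 - 6) = 11
Day 2: max(0, 14 - 6) = 8
Day 3: max(0, 17 - 6) = 11
Day 4: max(0, 17 - 6) = 11
Day 5: max(0, 17 - 6) = 11
Day 6: max(0, 18 - 6) = 12
Day 7: max(0, 13 - 6) = 7
Day 8: max(0, 11 - 6) = 5
Day 9: max(0, 19 - 6) = 13
Day 10: max(0, 17 - 6) = 11
Day 11: max(0, 15 - 6) = 9
Day 12: max(0, 17 - 6) = 11
Day 13: max(0, 21 - 6) = 15
Day 14: max(0, 11 - 6) = 5
Total ADD = 140

140


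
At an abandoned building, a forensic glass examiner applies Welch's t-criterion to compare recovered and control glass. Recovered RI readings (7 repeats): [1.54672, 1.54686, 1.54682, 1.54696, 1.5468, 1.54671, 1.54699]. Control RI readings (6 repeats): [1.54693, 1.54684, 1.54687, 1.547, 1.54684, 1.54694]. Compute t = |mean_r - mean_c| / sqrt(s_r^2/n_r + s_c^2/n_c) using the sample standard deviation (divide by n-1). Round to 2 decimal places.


Welch's t-criterion for glass RI comparison:
Recovered mean = sum / n_r = 10.82786 / 7 = 1.5468371
Control mean = sum / n_c = 9.28142 / 6 = 1.5469033
Recovered sample variance s_r^2 = 1.17571e-08
Control sample variance s_c^2 = 4.10667e-09
Welch SE (unpooled) = sqrt(s_r^2/n_r + s_c^2/n_c) = sqrt(1.67959e-09 + 6.84444e-10) = sqrt(2.36403e-09) = 4.86213e-05
|mean_r - mean_c| = 6.61905e-05
t = 6.61905e-05 / 4.86213e-05 = 1.36

1.36


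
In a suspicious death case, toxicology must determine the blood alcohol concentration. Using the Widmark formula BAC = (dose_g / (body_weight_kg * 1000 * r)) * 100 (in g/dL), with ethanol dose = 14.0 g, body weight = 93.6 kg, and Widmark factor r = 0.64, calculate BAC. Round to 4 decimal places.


Applying the Widmark formula:
BAC = (dose_g / (body_wt * 1000 * r)) * 100
Denominator = 93.6 * 1000 * 0.64 = 59904
BAC = (14.0 / 59904) * 100
BAC = 0.0234 g/dL

0.0234


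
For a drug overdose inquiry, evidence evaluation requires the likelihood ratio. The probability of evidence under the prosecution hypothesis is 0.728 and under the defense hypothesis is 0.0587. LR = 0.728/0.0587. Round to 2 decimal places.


Likelihood ratio calculation:
LR = P(E|Hp) / P(E|Hd)
LR = 0.728 / 0.0587
LR = 12.40

12.40


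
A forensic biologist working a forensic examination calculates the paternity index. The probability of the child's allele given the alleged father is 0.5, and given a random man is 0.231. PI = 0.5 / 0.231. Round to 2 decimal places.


Paternity Index calculation:
PI = P(allele|father) / P(allele|random)
PI = 0.5 / 0.231
PI = 2.16

2.16


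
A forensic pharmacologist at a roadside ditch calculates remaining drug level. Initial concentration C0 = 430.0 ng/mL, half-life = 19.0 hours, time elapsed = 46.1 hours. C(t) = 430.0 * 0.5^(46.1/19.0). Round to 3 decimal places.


Drug concentration decay:
Number of half-lives = t / t_half = 46.1 / 19.0 = 2.426316
Decay factor = 0.5^2.426316 = 0.1860399
C(t) = 430.0 * 0.1860399 = 79.997 ng/mL

79.997


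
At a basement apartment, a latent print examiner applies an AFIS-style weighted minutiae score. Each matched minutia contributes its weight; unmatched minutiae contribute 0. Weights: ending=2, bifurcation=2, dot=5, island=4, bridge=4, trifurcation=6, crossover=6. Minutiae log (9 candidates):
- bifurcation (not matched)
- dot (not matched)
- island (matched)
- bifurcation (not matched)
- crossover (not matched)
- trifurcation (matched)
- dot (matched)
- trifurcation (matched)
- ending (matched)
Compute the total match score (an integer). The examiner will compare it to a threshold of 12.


Weighted minutiae match score:
  bifurcation: not matched, +0
  dot: not matched, +0
  island: matched, +4 (running total 4)
  bifurcation: not matched, +0
  crossover: not matched, +0
  trifurcation: matched, +6 (running total 10)
  dot: matched, +5 (running total 15)
  trifurcation: matched, +6 (running total 21)
  ending: matched, +2 (running total 23)
Total score = 23
Threshold = 12; verdict = identification

23


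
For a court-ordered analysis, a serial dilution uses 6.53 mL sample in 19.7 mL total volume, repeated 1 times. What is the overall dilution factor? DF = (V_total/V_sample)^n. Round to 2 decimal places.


Dilution factor calculation:
Single dilution = V_total / V_sample = 19.7 / 6.53 ≈ 3.016845
Number of dilutions = 1
Total DF = (19.7 / 6.53)^1 (full precision, rounded at the end) = 3.02

3.02


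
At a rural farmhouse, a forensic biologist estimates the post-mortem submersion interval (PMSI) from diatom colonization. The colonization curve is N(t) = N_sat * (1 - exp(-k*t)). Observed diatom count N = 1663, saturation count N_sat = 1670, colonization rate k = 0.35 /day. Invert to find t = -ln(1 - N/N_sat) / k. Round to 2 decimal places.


PMSI from diatom colonization curve:
N / N_sat = 1663 / 1670 = 0.995808
1 - N/N_sat = 0.004192
ln(1 - N/N_sat) = -5.474577
t = -ln(1 - N/N_sat) / k = -(-5.474577) / 0.35 = 15.64 days

15.64


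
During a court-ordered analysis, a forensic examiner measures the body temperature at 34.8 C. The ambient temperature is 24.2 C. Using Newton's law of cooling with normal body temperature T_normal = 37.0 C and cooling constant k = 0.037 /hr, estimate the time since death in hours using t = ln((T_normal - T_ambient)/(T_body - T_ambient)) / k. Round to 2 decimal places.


Using Newton's law of cooling:
t = ln((T_normal - T_ambient) / (T_body - T_ambient)) / k
T_normal - T_ambient = 12.8
T_body - T_ambient = 10.6
Ratio = 1.207547
ln(ratio) = 0.188591
t = 0.188591 / 0.037 = 5.10 hours

5.10


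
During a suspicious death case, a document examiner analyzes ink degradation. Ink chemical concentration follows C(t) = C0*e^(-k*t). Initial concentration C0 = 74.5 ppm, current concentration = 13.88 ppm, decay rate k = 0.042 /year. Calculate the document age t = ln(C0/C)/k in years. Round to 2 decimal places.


Document age estimation:
C0/C = 74.5 / 13.88 = 5.367435
ln(C0/C) = 1.68035
t = 1.68035 / 0.042 = 40.01 years

40.01


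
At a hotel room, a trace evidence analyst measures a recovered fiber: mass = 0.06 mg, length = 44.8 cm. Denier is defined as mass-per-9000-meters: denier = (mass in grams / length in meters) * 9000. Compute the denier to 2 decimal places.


Denier calculation:
Mass in grams = 0.06 mg / 1000 = 0.00006 g
Length in meters = 44.8 cm / 100 = 0.448 m
Linear density = mass / length = 0.00006 / 0.448 = 0.00013393 g/m
Denier = (g/m) * 9000 = 0.00013393 * 9000 = 1.21

1.21


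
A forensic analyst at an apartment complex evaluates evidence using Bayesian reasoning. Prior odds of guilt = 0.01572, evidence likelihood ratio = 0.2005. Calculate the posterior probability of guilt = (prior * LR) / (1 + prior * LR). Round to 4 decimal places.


Bayesian evidence evaluation:
Posterior odds = prior_odds * LR = 0.01572 * 0.2005 = 0.00315186
Posterior probability = posterior_odds / (1 + posterior_odds)
= 0.00315186 / (1 + 0.00315186)
= 0.00315186 / 1.00315186
= 0.0031

0.0031


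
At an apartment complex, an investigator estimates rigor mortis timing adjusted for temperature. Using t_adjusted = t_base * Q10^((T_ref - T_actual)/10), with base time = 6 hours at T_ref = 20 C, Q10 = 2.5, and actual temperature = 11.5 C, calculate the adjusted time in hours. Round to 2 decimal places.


Rigor mortis time adjustment:
Exponent = (T_ref - T_actual) / 10 = (20 - 11.5) / 10 = 0.85
Q10 factor = 2.5^0.85 = 2.17896
t_adjusted = 6 * 2.17896 = 13.07 hours

13.07


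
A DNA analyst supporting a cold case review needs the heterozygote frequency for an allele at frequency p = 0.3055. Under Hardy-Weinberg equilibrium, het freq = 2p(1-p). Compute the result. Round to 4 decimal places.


Hardy-Weinberg heterozygote frequency:
q = 1 - p = 1 - 0.3055 = 0.6945
2pq = 2 * 0.3055 * 0.6945 = 0.4243

0.4243


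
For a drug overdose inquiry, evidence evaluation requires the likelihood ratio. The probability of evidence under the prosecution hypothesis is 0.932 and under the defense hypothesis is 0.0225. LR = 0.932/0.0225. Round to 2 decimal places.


Likelihood ratio calculation:
LR = P(E|Hp) / P(E|Hd)
LR = 0.932 / 0.0225
LR = 41.42

41.42


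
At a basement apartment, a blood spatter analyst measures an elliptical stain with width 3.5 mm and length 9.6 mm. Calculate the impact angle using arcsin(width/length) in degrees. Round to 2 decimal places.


Blood spatter impact angle calculation:
width / length = 3.5 / 9.6 = 0.364583
angle = arcsin(0.364583)
angle = 21.38 degrees

21.38


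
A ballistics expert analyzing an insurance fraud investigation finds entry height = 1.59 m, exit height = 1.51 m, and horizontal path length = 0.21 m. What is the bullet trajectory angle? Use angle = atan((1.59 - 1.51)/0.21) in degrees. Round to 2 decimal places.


Bullet trajectory angle:
Height difference = 1.59 - 1.51 = 0.08 m
angle = atan(0.08 / 0.21)
angle = atan(0.380952)
angle = 20.85 degrees

20.85


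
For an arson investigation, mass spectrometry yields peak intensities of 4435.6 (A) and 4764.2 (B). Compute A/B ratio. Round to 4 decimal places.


Spectral peak ratio:
Peak A = 4435.6 counts
Peak B = 4764.2 counts
Ratio = 4435.6 / 4764.2 = 0.9310

0.9310


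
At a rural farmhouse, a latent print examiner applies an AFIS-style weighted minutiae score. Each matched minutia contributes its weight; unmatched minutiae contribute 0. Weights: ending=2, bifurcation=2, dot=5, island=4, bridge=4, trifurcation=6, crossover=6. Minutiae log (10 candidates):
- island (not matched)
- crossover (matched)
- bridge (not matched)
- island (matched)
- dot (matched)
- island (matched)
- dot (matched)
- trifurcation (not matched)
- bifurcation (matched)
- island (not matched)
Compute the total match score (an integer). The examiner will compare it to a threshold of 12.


Weighted minutiae match score:
  island: not matched, +0
  crossover: matched, +6 (running total 6)
  bridge: not matched, +0
  island: matched, +4 (running total 10)
  dot: matched, +5 (running total 15)
  island: matched, +4 (running total 19)
  dot: matched, +5 (running total 24)
  trifurcation: not matched, +0
  bifurcation: matched, +2 (running total 26)
  island: not matched, +0
Total score = 26
Threshold = 12; verdict = identification

26


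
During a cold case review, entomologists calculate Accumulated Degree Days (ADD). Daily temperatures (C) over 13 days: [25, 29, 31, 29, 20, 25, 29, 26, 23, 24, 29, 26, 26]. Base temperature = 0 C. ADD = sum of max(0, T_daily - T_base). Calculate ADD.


Computing ADD day by day:
Day 1: max(0, 25 - 0) = 25
Day 2: max(0, 29 - 0) = 29
Day 3: max(0, 31 - 0) = 31
Day 4: max(0, 29 - 0) = 29
Day 5: max(0, 20 - 0) = 20
Day 6: max(0, 25 - 0) = 25
Day 7: max(0, 29 - 0) = 29
Day 8: max(0, 26 - 0) = 26
Day 9: max(0, 23 - 0) = 23
Day 10: max(0, 24 - 0) = 24
Day 11: max(0, 29 - 0) = 29
Day 12: max(0, 26 - 0) = 26
Day 13: max(0, 26 - 0) = 26
Total ADD = 342

342


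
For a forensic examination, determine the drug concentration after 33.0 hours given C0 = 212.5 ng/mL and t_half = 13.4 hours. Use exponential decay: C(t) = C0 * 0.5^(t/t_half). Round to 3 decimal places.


Drug concentration decay:
Number of half-lives = t / t_half = 33.0 / 13.4 = 2.462687
Decay factor = 0.5^2.462687 = 0.18140838
C(t) = 212.5 * 0.18140838 = 38.549 ng/mL

38.549


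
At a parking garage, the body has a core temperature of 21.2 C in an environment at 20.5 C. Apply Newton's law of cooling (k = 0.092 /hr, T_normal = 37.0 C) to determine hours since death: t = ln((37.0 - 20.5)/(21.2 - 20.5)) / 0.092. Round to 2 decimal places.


Using Newton's law of cooling:
t = ln((T_normal - T_ambient) / (T_body - T_ambient)) / k
T_normal - T_ambient = 16.5
T_body - T_ambient = 0.7
Ratio = 23.571429
ln(ratio) = 3.160035
t = 3.160035 / 0.092 = 34.35 hours

34.35


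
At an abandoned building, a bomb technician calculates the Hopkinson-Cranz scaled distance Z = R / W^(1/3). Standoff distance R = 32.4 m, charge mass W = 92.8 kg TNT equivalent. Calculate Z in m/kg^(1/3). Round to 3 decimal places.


Scaled distance calculation:
W^(1/3) = 92.8^(1/3) = 4.527405
Z = R / W^(1/3) = 32.4 / 4.527405
Z = 7.156 m/kg^(1/3)

7.156


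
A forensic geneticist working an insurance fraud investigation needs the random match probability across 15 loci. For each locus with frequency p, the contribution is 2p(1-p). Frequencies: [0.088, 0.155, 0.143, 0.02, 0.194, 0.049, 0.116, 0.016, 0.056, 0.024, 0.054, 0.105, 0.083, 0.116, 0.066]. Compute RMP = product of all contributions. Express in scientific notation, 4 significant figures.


Computing RMP for 15 loci:
Locus 1: 2 * 0.088 * 0.912 = 0.160512
Locus 2: 2 * 0.155 * 0.845 = 0.26195
Locus 3: 2 * 0.143 * 0.857 = 0.245102
Locus 4: 2 * 0.02 * 0.98 = 0.0392
Locus 5: 2 * 0.194 * 0.806 = 0.312728
Locus 6: 2 * 0.049 * 0.951 = 0.093198
Locus 7: 2 * 0.116 * 0.884 = 0.205088
Locus 8: 2 * 0.016 * 0.984 = 0.031488
Locus 9: 2 * 0.056 * 0.944 = 0.105728
Locus 10: 2 * 0.024 * 0.976 = 0.046848
Locus 11: 2 * 0.054 * 0.946 = 0.102168
Locus 12: 2 * 0.105 * 0.895 = 0.18795
Locus 13: 2 * 0.083 * 0.917 = 0.152222
Locus 14: 2 * 0.116 * 0.884 = 0.205088
Locus 15: 2 * 0.066 * 0.934 = 0.123288
RMP = 2.784e-14

2.784e-14


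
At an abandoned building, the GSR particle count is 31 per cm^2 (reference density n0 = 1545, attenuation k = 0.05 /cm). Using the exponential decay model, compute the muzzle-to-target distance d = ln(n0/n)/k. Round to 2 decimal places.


GSR distance calculation:
n0/n = 1545 / 31 = 49.83871
ln(n0/n) = 3.908792
d = 3.908792 / 0.05 = 78.18 cm

78.18


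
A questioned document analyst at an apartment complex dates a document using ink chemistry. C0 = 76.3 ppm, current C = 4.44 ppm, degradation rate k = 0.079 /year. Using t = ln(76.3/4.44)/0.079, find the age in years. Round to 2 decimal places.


Document age estimation:
C0/C = 76.3 / 4.44 = 17.184685
ln(C0/C) = 2.844019
t = 2.844019 / 0.079 = 36.00 years

36.00


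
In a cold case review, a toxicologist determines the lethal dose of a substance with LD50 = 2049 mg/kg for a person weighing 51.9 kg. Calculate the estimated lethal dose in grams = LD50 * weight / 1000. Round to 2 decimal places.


Lethal dose calculation:
Lethal dose = LD50 * body_weight / 1000
= 2049 * 51.9 / 1000
= 106343.1 / 1000
= 106.34 g

106.34


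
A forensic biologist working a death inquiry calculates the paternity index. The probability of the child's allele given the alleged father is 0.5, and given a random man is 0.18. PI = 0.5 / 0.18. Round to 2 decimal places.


Paternity Index calculation:
PI = P(allele|father) / P(allele|random)
PI = 0.5 / 0.18
PI = 2.78

2.78


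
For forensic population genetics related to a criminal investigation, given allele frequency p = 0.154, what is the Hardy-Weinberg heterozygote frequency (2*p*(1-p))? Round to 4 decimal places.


Hardy-Weinberg heterozygote frequency:
q = 1 - p = 1 - 0.154 = 0.846
2pq = 2 * 0.154 * 0.846 = 0.2606

0.2606


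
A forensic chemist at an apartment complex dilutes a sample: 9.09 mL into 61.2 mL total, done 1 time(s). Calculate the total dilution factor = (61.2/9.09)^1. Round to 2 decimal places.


Dilution factor calculation:
Single dilution = V_total / V_sample = 61.2 / 9.09 ≈ 6.732673
Number of dilutions = 1
Total DF = (61.2 / 9.09)^1 (full precision, rounded at the end) = 6.73

6.73


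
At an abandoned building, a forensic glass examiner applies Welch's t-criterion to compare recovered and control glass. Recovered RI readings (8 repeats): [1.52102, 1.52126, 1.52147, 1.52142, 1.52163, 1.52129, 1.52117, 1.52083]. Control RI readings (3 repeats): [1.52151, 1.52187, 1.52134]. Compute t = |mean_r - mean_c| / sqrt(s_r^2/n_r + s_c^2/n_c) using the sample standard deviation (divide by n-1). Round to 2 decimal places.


Welch's t-criterion for glass RI comparison:
Recovered mean = sum / n_r = 12.17009 / 8 = 1.5212613
Control mean = sum / n_c = 4.56472 / 3 = 1.5215733
Recovered sample variance s_r^2 = 6.54411e-08
Control sample variance s_c^2 = 7.32333e-08
Welch SE (unpooled) = sqrt(s_r^2/n_r + s_c^2/n_c) = sqrt(8.18013e-09 + 2.44111e-08) = sqrt(3.25912e-08) = 0.00018053
|mean_r - mean_c| = 0.000312083
t = 0.000312083 / 0.00018053 = 1.73

1.73


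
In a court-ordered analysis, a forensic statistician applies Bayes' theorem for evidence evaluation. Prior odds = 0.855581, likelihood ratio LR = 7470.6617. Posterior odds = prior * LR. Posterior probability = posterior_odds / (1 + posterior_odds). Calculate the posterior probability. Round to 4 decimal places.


Bayesian evidence evaluation:
Posterior odds = prior_odds * LR = 0.855581 * 7470.6617 = 6391.756
Posterior probability = posterior_odds / (1 + posterior_odds)
= 6391.756 / (1 + 6391.756)
= 6391.756 / 6392.756
= 0.9998

0.9998


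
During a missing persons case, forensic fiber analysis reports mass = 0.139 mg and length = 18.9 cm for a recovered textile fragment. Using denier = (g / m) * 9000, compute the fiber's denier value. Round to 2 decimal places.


Denier calculation:
Mass in grams = 0.139 mg / 1000 = 0.000139 g
Length in meters = 18.9 cm / 100 = 0.189 m
Linear density = mass / length = 0.000139 / 0.189 = 0.00073545 g/m
Denier = (g/m) * 9000 = 0.00073545 * 9000 = 6.62

6.62


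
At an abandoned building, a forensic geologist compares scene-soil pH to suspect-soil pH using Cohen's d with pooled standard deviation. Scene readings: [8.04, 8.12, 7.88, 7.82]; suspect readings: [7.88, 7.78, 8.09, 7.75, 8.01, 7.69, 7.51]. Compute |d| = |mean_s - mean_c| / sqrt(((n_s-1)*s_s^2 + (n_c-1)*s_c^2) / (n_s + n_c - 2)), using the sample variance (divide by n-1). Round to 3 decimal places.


Pooled-variance Cohen's d for soil pH comparison:
Scene mean = 31.86 / 4 = 7.965
Suspect mean = 54.71 / 7 = 7.815714
Scene sample variance s_s^2 = 0.0193
Suspect sample variance s_c^2 = 0.038662
Pooled variance = ((n_s-1)*s_s^2 + (n_c-1)*s_c^2) / (n_s + n_c - 2) = 0.032208
Pooled SD = sqrt(0.032208) = 0.179466
Mean difference = 0.149286
|d| = |0.149286| / 0.179466 = 0.832

0.832


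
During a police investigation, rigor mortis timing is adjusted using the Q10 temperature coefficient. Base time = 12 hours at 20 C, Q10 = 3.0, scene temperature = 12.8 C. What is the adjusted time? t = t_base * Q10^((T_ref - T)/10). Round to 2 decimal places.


Rigor mortis time adjustment:
Exponent = (T_ref - T_actual) / 10 = (20 - 12.8) / 10 = 0.72
Q10 factor = 3.0^0.72 = 2.2056
t_adjusted = 12 * 2.2056 = 26.47 hours

26.47


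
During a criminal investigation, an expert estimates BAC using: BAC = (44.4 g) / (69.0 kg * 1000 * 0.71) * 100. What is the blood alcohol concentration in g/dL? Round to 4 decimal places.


Applying the Widmark formula:
BAC = (dose_g / (body_wt * 1000 * r)) * 100
Denominator = 69.0 * 1000 * 0.71 = 48990
BAC = (44.4 / 48990) * 100
BAC = 0.0906 g/dL

0.0906


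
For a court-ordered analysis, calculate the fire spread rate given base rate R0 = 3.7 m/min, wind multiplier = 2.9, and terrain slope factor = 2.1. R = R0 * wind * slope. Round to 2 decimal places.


Fire spread rate calculation:
R = R0 * wind_factor * slope_factor
= 3.7 * 2.9 * 2.1
= 10.73 * 2.1
= 22.53 m/min

22.53


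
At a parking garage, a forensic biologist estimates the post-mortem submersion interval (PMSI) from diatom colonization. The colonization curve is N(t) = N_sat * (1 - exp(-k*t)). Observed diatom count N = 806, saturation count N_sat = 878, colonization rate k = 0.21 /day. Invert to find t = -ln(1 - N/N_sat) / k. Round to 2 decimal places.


PMSI from diatom colonization curve:
N / N_sat = 806 / 878 = 0.917995
1 - N/N_sat = 0.082005
ln(1 - N/N_sat) = -2.500975
t = -ln(1 - N/N_sat) / k = -(-2.500975) / 0.21 = 11.91 days

11.91


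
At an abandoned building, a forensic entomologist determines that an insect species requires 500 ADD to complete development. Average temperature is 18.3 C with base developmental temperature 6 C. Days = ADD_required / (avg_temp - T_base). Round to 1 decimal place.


Insect development time:
Effective temperature = avg_temp - T_base = 18.3 - 6 = 12.3 C
Days = ADD / effective_temp = 500 / 12.3 = 40.7 days

40.7


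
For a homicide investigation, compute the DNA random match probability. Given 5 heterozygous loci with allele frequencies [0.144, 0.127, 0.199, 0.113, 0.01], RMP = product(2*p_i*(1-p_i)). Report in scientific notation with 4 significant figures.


Computing RMP for 5 loci:
Locus 1: 2 * 0.144 * 0.856 = 0.246528
Locus 2: 2 * 0.127 * 0.873 = 0.221742
Locus 3: 2 * 0.199 * 0.801 = 0.318798
Locus 4: 2 * 0.113 * 0.887 = 0.200462
Locus 5: 2 * 0.01 * 0.99 = 0.0198
RMP = 6.917e-05

6.917e-05


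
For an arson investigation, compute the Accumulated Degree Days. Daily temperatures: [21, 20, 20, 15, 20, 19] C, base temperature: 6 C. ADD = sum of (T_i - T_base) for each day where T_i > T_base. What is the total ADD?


Computing ADD day by day:
Day 1: max(0, 21 - 6) = 15
Day 2: max(0, 20 - 6) = 14
Day 3: max(0, 20 - 6) = 14
Day 4: max(0, 15 - 6) = 9
Day 5: max(0, 20 - 6) = 14
Day 6: max(0, 19 - 6) = 13
Total ADD = 79

79


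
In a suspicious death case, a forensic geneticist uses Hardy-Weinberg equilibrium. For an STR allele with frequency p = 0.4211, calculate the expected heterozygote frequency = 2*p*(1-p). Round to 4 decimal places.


Hardy-Weinberg heterozygote frequency:
q = 1 - p = 1 - 0.4211 = 0.5789
2pq = 2 * 0.4211 * 0.5789 = 0.4875

0.4875


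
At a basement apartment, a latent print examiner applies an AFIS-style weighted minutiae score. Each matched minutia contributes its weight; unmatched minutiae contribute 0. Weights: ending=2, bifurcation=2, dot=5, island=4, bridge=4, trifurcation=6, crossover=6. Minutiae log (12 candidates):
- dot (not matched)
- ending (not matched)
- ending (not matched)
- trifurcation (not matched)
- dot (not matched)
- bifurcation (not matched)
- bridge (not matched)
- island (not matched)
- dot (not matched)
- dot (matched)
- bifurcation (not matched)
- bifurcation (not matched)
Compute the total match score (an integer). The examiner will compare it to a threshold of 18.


Weighted minutiae match score:
  dot: not matched, +0
  ending: not matched, +0
  ending: not matched, +0
  trifurcation: not matched, +0
  dot: not matched, +0
  bifurcation: not matched, +0
  bridge: not matched, +0
  island: not matched, +0
  dot: not matched, +0
  dot: matched, +5 (running total 5)
  bifurcation: not matched, +0
  bifurcation: not matched, +0
Total score = 5
Threshold = 18; verdict = inconclusive

5


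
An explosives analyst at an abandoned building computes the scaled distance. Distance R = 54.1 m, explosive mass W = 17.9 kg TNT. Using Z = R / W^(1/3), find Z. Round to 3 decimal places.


Scaled distance calculation:
W^(1/3) = 17.9^(1/3) = 2.615879
Z = R / W^(1/3) = 54.1 / 2.615879
Z = 20.681 m/kg^(1/3)

20.681


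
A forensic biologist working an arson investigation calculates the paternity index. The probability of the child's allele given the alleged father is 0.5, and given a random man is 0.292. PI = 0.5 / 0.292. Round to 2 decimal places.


Paternity Index calculation:
PI = P(allele|father) / P(allele|random)
PI = 0.5 / 0.292
PI = 1.71

1.71


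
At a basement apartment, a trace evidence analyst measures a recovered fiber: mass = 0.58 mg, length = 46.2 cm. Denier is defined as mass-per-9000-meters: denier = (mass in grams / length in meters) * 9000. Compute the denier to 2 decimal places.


Denier calculation:
Mass in grams = 0.58 mg / 1000 = 0.00058 g
Length in meters = 46.2 cm / 100 = 0.462 m
Linear density = mass / length = 0.00058 / 0.462 = 0.00125541 g/m
Denier = (g/m) * 9000 = 0.00125541 * 9000 = 11.30

11.30


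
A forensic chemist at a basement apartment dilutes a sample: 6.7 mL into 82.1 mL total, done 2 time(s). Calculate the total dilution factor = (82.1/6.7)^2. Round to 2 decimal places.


Dilution factor calculation:
Single dilution = V_total / V_sample = 82.1 / 6.7 ≈ 12.253731
Number of dilutions = 2
Total DF = (82.1 / 6.7)^2 (full precision, rounded at the end) = 150.15

150.15


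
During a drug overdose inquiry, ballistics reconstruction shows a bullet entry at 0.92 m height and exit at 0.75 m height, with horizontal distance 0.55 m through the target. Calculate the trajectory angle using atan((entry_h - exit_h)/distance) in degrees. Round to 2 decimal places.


Bullet trajectory angle:
Height difference = 0.92 - 0.75 = 0.17 m
angle = atan(0.17 / 0.55)
angle = atan(0.309091)
angle = 17.18 degrees

17.18


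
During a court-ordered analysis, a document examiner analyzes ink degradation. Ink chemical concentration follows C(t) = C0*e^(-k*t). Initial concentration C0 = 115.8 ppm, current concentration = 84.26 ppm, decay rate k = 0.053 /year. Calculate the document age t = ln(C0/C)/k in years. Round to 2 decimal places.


Document age estimation:
C0/C = 115.8 / 84.26 = 1.374318
ln(C0/C) = 0.317958
t = 0.317958 / 0.053 = 6.00 years

6.00


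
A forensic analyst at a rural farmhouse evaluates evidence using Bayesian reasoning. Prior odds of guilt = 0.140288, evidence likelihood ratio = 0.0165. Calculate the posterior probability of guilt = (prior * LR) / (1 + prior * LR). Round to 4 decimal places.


Bayesian evidence evaluation:
Posterior odds = prior_odds * LR = 0.140288 * 0.0165 = 0.002314752
Posterior probability = posterior_odds / (1 + posterior_odds)
= 0.002314752 / (1 + 0.002314752)
= 0.002314752 / 1.002314752
= 0.0023

0.0023


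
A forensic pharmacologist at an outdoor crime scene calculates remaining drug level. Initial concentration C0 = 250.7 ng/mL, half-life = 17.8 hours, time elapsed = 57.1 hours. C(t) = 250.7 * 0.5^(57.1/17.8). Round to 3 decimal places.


Drug concentration decay:
Number of half-lives = t / t_half = 57.1 / 17.8 = 3.207865
Decay factor = 0.5^3.207865 = 0.1082272
C(t) = 250.7 * 0.1082272 = 27.133 ng/mL

27.133


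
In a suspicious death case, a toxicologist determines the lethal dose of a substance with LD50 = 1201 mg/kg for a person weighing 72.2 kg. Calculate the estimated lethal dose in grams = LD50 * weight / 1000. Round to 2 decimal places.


Lethal dose calculation:
Lethal dose = LD50 * body_weight / 1000
= 1201 * 72.2 / 1000
= 86712.2 / 1000
= 86.71 g

86.71


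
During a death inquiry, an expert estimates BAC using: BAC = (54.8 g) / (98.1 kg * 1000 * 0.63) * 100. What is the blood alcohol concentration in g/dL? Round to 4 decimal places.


Applying the Widmark formula:
BAC = (dose_g / (body_wt * 1000 * r)) * 100
Denominator = 98.1 * 1000 * 0.63 = 61803
BAC = (54.8 / 61803) * 100
BAC = 0.0887 g/dL

0.0887


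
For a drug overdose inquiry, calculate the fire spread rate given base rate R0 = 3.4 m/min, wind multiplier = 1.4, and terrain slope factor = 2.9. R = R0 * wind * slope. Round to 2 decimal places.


Fire spread rate calculation:
R = R0 * wind_factor * slope_factor
= 3.4 * 1.4 * 2.9
= 4.76 * 2.9
= 13.80 m/min

13.80


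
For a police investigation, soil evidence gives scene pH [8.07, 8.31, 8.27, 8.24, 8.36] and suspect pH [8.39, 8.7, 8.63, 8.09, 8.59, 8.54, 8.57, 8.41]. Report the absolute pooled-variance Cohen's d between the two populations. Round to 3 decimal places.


Pooled-variance Cohen's d for soil pH comparison:
Scene mean = 41.25 / 5 = 8.25
Suspect mean = 67.92 / 8 = 8.49
Scene sample variance s_s^2 = 0.01215
Suspect sample variance s_c^2 = 0.037
Pooled variance = ((n_s-1)*s_s^2 + (n_c-1)*s_c^2) / (n_s + n_c - 2) = 0.027964
Pooled SD = sqrt(0.027964) = 0.167224
Mean difference = -0.24
|d| = |-0.24| / 0.167224 = 1.435

1.435


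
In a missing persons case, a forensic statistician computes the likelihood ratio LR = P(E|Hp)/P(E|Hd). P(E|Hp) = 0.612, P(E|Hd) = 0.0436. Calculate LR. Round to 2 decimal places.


Likelihood ratio calculation:
LR = P(E|Hp) / P(E|Hd)
LR = 0.612 / 0.0436
LR = 14.04

14.04


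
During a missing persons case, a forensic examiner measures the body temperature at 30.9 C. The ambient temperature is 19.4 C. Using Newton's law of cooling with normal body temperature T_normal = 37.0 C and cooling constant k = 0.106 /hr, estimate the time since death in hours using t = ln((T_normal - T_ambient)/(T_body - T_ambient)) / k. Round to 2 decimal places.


Using Newton's law of cooling:
t = ln((T_normal - T_ambient) / (T_body - T_ambient)) / k
T_normal - T_ambient = 17.6
T_body - T_ambient = 11.5
Ratio = 1.530435
ln(ratio) = 0.425552
t = 0.425552 / 0.106 = 4.01 hours

4.01


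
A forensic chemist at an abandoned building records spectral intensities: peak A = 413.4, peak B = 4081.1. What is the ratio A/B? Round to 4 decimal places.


Spectral peak ratio:
Peak A = 413.4 counts
Peak B = 4081.1 counts
Ratio = 413.4 / 4081.1 = 0.1013

0.1013


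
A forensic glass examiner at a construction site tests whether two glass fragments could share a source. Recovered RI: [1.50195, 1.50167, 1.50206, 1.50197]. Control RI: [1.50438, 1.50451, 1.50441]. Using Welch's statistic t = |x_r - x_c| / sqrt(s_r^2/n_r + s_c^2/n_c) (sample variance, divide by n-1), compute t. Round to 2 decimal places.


Welch's t-criterion for glass RI comparison:
Recovered mean = sum / n_r = 6.00765 / 4 = 1.5019125
Control mean = sum / n_c = 4.5133 / 3 = 1.5044333
Recovered sample variance s_r^2 = 2.8425e-08
Control sample variance s_c^2 = 4.63333e-09
Welch SE (unpooled) = sqrt(s_r^2/n_r + s_c^2/n_c) = sqrt(7.10625e-09 + 1.54444e-09) = sqrt(8.65069e-09) = 9.30091e-05
|mean_r - mean_c| = 0.00252083
t = 0.00252083 / 9.30091e-05 = 27.10

27.10


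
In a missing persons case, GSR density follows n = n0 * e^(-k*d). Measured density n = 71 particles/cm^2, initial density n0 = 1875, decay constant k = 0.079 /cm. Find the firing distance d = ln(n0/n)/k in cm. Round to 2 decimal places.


GSR distance calculation:
n0/n = 1875 / 71 = 26.408451
ln(n0/n) = 3.273684
d = 3.273684 / 0.079 = 41.44 cm

41.44


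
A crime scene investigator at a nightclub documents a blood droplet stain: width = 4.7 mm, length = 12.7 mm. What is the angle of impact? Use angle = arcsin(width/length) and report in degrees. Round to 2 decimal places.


Blood spatter impact angle calculation:
width / length = 4.7 / 12.7 = 0.370079
angle = arcsin(0.370079)
angle = 21.72 degrees

21.72


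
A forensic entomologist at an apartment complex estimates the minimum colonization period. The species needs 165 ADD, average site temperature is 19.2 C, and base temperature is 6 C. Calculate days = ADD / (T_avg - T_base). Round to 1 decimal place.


Insect development time:
Effective temperature = avg_temp - T_base = 19.2 - 6 = 13.2 C
Days = ADD / effective_temp = 165 / 13.2 = 12.5 days

12.5


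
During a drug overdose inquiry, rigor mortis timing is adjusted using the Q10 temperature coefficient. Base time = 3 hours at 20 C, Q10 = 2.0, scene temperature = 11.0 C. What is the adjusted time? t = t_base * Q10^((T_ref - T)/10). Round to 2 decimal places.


Rigor mortis time adjustment:
Exponent = (T_ref - T_actual) / 10 = (20 - 11.0) / 10 = 0.9
Q10 factor = 2.0^0.9 = 1.86607
t_adjusted = 3 * 1.86607 = 5.60 hours

5.60


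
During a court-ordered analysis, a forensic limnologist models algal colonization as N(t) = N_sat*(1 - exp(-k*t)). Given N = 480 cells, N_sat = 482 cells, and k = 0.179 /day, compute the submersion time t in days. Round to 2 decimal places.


PMSI from diatom colonization curve:
N / N_sat = 480 / 482 = 0.995851
1 - N/N_sat = 0.004149
ln(1 - N/N_sat) = -5.484888
t = -ln(1 - N/N_sat) / k = -(-5.484888) / 0.179 = 30.64 days

30.64
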